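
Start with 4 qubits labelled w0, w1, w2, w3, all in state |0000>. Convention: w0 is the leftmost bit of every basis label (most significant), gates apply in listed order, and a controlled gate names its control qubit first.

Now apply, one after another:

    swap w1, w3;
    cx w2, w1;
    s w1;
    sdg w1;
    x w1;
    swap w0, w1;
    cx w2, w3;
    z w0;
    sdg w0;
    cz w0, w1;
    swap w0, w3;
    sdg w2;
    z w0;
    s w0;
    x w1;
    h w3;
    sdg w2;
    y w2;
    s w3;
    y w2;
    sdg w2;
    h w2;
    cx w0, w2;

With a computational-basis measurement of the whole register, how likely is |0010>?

A full measurement returns |0010> with probability 0.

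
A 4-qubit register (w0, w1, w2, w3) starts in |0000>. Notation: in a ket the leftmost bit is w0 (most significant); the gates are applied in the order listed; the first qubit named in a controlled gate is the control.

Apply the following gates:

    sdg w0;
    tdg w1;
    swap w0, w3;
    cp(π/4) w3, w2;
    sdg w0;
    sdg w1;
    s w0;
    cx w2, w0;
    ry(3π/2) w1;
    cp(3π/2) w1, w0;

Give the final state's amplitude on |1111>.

The amplitude on |1111> is 0.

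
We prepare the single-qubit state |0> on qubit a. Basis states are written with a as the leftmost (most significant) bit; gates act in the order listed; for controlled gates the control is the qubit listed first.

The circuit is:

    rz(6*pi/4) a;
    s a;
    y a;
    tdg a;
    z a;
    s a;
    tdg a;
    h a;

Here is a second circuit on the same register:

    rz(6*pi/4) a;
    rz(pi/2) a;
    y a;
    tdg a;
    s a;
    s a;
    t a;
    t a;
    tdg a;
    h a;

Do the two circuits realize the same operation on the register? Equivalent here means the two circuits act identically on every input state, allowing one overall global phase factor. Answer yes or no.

Yes, they are equivalent — the unitaries differ by at most a global phase.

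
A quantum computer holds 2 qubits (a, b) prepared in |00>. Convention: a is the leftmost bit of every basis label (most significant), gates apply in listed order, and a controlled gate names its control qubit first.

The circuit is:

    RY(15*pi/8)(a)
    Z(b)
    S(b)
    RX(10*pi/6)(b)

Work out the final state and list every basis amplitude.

After the circuit, the state carries amplitude sqrt(3)*cos(pi/16)/2 on |00>, I*cos(pi/16)/2 on |01>, -sqrt(3)*sin(pi/16)/2 on |10>, -I*sin(pi/16)/2 on |11>.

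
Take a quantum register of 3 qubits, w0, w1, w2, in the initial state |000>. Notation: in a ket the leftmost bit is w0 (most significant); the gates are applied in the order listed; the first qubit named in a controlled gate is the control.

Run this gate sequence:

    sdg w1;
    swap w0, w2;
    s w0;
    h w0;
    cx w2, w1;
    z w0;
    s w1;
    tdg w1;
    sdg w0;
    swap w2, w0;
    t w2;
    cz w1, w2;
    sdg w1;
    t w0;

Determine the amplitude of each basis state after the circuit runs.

The final amplitudes are sqrt(2)/2 on |000>, sqrt(2)*exp(3*I*pi/4)/2 on |001>, and 0 on every other basis state.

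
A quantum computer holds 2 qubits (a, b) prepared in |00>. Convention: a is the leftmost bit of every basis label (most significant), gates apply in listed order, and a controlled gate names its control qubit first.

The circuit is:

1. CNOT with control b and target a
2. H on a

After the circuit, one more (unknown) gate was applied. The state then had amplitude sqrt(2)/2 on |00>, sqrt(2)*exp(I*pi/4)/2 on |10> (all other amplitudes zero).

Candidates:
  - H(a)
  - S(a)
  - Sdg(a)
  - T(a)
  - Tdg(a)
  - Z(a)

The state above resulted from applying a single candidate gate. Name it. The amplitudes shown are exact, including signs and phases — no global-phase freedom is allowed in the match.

It was T(a) that produced the state shown.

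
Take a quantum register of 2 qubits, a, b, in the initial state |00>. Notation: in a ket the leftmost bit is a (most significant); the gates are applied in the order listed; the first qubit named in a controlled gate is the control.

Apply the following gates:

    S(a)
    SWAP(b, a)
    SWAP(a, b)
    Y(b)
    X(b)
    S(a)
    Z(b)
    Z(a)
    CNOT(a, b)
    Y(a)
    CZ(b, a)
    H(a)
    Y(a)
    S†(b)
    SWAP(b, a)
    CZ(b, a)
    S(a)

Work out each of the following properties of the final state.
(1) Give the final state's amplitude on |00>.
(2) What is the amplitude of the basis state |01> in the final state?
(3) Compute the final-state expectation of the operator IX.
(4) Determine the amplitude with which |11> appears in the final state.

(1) |00> carries amplitude -sqrt(2)*I/2 in the final state.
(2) The amplitude on |01> is -sqrt(2)*I/2.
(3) In the final state, IX has expectation 1.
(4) The final state's coefficient on |11> equals 0.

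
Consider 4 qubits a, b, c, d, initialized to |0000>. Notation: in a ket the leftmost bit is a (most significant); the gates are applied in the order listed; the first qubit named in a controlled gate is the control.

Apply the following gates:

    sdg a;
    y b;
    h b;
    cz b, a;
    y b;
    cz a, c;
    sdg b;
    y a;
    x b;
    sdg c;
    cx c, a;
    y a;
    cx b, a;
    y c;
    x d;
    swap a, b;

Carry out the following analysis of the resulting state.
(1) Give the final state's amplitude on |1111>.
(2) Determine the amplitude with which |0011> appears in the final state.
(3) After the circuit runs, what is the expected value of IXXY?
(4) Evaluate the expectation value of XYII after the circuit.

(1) The amplitude on |1111> is -sqrt(2)*I/2.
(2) The final state's coefficient on |0011> equals -sqrt(2)/2.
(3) The observable IXXY averages to 0.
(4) The observable XYII averages to 1.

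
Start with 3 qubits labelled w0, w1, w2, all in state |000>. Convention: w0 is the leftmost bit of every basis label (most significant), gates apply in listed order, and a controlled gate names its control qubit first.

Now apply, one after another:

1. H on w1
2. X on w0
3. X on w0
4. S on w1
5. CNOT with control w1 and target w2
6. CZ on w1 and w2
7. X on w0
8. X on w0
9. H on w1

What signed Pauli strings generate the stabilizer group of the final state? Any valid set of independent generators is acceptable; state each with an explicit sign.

The stabilizer group can be generated by +IXZ, -IZY, +ZII, among other valid generating sets.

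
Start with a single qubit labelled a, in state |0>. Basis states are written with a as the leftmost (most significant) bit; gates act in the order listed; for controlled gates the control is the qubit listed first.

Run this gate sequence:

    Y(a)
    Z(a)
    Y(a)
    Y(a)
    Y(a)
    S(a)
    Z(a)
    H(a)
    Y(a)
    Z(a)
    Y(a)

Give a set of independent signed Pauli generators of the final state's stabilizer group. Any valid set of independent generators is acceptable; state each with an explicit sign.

One valid set of independent stabilizer generators is -X (any independent generating set of the same group is equally correct).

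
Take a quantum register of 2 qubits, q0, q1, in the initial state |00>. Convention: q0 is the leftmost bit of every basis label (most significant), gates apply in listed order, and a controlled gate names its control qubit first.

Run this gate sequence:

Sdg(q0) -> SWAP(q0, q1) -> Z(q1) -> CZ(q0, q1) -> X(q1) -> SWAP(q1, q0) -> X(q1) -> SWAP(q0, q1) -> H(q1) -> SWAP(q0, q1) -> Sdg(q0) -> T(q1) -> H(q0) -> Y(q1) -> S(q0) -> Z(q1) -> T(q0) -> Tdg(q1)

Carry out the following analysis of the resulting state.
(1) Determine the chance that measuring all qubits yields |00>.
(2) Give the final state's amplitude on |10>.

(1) The probability of measuring |00> is 1/2.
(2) |10> carries amplitude 1/2 + I/2 in the final state.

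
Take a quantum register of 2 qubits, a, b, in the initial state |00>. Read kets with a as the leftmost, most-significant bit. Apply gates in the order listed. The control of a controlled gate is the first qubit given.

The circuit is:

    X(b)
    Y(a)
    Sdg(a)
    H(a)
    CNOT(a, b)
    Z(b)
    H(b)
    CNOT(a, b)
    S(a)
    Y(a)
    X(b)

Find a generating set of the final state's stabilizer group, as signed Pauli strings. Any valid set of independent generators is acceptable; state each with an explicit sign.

The stabilizer group can be generated by -YZ, +ZX, among other valid generating sets.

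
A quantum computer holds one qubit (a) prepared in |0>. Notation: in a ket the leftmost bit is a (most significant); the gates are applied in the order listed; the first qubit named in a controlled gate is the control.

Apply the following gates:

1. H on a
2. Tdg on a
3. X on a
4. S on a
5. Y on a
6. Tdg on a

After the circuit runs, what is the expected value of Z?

In the final state, Z has expectation 0.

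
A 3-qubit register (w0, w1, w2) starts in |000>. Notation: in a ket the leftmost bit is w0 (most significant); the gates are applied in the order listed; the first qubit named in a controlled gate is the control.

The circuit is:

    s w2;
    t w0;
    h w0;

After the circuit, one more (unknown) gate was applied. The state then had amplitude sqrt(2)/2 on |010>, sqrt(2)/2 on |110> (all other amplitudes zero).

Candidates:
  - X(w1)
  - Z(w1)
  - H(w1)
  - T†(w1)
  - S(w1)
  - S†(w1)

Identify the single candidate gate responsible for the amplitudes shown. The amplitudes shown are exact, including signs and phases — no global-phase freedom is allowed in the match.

The unique candidate consistent with the amplitudes is X(w1).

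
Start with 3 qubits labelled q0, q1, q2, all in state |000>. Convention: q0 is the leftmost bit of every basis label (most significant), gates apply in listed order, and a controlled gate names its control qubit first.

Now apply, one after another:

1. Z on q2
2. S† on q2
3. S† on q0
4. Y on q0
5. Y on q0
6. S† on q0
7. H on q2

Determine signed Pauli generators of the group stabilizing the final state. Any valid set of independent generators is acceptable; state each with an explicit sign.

The final state is stabilized by the group generated by +IIX, +ZII, +IZI; other independent generating sets are equally valid.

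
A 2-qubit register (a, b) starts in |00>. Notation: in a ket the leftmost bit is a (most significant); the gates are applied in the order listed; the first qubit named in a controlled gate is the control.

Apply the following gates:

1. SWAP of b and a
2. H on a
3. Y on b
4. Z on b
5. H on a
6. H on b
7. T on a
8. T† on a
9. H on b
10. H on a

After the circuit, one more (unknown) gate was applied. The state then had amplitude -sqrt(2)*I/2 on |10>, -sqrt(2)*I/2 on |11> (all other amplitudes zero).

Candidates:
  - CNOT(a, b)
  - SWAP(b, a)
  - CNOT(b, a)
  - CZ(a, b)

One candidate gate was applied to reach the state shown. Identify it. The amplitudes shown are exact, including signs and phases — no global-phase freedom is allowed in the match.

The applied gate was SWAP(b, a).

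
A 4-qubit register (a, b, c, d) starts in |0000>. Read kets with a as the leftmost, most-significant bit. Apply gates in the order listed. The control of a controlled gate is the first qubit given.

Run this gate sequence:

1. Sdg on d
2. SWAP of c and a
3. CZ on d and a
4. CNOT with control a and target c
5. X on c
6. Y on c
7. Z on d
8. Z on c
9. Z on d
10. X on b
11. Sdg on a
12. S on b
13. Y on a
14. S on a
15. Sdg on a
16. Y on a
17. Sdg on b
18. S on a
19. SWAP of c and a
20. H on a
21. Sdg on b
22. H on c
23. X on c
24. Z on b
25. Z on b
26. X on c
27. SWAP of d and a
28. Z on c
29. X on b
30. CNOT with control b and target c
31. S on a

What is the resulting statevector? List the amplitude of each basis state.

The final amplitudes are -1/2 on |0000>, -1/2 on |0001>, 1/2 on |0010>, 1/2 on |0011>, and 0 on every other basis state.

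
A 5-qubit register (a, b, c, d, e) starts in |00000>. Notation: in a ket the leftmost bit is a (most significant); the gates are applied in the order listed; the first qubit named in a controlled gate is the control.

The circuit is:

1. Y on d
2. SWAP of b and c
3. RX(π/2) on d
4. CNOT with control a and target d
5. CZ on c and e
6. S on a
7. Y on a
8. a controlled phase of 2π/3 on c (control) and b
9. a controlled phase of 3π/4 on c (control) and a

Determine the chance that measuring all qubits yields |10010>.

Outcome |10010> occurs with probability 1/2.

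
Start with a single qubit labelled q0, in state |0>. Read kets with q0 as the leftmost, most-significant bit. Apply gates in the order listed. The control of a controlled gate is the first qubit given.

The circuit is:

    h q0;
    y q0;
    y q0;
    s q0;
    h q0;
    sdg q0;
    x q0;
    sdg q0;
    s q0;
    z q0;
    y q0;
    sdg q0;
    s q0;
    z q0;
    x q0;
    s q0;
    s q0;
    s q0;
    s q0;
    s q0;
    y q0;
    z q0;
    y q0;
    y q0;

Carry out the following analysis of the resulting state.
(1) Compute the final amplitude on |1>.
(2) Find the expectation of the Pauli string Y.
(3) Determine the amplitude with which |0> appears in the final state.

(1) The amplitude on |1> is 1/2 + I/2.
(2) In the final state, Y has expectation -1.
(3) The final state's coefficient on |0> equals -1/2 + I/2.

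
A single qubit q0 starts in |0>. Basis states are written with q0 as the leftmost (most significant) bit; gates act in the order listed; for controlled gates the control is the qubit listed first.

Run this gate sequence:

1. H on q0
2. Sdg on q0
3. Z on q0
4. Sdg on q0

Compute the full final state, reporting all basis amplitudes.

The resulting statevector has amplitude sqrt(2)/2 on |0>, sqrt(2)/2 on |1>.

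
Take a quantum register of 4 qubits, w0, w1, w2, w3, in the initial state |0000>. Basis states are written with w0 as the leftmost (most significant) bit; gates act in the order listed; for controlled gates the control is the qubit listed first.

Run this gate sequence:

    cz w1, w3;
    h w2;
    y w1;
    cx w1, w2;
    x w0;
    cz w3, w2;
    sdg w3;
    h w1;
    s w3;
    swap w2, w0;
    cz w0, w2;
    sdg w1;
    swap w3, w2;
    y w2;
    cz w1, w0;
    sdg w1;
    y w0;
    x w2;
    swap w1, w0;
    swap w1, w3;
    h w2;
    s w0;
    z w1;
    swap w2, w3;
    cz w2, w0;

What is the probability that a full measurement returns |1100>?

Outcome |1100> occurs with probability 1/8.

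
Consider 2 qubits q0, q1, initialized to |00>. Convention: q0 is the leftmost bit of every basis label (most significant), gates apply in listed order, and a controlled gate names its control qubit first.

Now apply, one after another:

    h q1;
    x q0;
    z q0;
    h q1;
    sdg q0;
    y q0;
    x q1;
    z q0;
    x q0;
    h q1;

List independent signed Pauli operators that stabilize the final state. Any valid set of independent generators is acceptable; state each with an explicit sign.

One valid set of independent stabilizer generators is -IX, -ZI (any independent generating set of the same group is equally correct).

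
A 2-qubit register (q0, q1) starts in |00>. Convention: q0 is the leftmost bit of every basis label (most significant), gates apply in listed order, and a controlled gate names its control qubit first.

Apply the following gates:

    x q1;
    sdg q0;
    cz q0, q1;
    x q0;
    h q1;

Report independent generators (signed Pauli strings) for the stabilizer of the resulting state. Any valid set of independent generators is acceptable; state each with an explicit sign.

The final state is stabilized by the group generated by -IX, -ZI; other independent generating sets are equally valid.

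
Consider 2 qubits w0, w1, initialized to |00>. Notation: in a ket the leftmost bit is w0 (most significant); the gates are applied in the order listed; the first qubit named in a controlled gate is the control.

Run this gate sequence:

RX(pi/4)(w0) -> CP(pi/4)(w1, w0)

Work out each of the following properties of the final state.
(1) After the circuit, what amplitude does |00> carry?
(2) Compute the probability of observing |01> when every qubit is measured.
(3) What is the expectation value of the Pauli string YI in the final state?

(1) The amplitude on |00> is sqrt(sqrt(2) + 2)/2.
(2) The probability of measuring |01> is 0.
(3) The expectation value of YI is -sqrt(2)/2.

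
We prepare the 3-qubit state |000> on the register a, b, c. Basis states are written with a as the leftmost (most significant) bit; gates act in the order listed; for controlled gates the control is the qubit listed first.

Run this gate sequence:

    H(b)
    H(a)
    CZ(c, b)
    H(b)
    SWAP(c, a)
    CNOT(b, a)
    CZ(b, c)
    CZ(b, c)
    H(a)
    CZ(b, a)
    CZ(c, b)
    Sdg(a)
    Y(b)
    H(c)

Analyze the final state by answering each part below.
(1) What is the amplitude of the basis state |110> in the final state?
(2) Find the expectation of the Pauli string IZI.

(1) The final state's coefficient on |110> equals sqrt(2)/2.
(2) In the final state, IZI has expectation -1.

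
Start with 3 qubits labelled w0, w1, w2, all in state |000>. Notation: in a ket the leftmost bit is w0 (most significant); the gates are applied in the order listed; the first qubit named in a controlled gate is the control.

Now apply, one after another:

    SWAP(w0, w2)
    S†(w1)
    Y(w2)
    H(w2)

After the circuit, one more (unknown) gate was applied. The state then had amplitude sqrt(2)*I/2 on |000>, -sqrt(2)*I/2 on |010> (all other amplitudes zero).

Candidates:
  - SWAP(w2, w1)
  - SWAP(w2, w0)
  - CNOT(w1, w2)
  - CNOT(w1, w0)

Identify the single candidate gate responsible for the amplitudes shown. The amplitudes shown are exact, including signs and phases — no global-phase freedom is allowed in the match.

The unique candidate consistent with the amplitudes is SWAP(w2, w1).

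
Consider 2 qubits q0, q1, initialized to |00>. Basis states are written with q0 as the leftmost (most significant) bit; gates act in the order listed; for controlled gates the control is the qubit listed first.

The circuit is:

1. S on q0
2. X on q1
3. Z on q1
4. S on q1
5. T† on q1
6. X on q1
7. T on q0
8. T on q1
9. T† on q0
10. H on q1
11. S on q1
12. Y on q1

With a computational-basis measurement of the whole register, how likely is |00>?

The probability of measuring |00> is 1/2.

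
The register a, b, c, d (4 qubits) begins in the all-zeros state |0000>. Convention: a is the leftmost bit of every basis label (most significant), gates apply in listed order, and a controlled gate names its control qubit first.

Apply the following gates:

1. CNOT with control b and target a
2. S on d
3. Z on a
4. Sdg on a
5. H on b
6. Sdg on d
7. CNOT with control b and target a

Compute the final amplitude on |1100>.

The amplitude on |1100> is sqrt(2)/2.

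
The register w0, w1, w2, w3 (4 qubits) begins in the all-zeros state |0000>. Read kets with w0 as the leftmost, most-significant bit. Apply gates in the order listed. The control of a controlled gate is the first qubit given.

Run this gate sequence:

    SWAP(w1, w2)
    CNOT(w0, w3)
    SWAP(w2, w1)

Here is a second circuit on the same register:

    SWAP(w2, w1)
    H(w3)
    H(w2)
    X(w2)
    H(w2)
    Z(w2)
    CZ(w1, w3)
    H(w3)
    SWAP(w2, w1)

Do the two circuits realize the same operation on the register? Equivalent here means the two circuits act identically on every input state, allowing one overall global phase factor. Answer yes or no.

No: there is an input state on which the two circuits produce genuinely different outputs (not merely differing by a phase).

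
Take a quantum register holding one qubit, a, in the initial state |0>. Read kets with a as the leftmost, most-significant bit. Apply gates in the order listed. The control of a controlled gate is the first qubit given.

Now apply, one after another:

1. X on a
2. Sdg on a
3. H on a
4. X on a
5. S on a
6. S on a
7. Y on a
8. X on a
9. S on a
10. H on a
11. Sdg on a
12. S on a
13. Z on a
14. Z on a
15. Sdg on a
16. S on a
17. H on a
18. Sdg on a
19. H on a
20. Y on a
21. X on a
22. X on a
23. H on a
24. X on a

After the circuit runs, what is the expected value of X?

In the final state, X has expectation 1. Key observation: the block from step 10 through step 17 cancels to the identity and can be dropped.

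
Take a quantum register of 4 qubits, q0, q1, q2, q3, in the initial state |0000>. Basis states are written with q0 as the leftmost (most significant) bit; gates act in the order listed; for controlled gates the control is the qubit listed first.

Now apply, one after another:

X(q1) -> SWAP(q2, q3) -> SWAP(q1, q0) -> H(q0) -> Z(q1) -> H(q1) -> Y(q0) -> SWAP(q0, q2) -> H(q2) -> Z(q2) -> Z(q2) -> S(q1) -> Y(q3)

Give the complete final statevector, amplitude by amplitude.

The final amplitudes are -sqrt(2)/2 on |0001>, -sqrt(2)*I/2 on |0101>, and 0 on every other basis state.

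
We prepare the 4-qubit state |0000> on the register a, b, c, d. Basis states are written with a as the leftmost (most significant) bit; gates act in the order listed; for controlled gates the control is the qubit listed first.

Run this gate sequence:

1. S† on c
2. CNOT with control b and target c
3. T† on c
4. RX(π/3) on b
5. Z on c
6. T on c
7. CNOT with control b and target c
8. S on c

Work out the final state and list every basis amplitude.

The final amplitudes are sqrt(3)/2 on |0000>, 1/2 on |0110>, and 0 on every other basis state.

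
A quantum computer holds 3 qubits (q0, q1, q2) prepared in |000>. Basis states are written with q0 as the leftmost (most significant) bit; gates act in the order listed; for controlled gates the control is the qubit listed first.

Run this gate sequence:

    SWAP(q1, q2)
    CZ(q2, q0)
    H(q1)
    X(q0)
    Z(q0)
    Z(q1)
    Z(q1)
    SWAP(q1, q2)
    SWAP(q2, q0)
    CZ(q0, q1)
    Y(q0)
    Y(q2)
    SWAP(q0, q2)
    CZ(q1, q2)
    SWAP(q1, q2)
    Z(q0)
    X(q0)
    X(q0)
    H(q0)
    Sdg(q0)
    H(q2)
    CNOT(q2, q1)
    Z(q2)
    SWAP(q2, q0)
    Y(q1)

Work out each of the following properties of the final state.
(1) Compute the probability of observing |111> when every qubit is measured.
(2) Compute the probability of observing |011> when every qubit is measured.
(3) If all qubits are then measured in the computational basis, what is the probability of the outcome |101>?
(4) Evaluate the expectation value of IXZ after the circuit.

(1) A full measurement returns |111> with probability 1/8.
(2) Outcome |011> occurs with probability 1/8.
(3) A full measurement returns |101> with probability 1/8.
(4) The expectation value of IXZ is 0.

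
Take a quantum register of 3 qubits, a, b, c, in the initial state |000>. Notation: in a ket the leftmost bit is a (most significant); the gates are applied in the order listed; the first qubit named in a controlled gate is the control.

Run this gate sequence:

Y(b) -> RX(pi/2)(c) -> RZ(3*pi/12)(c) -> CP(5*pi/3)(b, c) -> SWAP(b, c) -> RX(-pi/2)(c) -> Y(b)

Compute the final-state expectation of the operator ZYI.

In the final state, ZYI has expectation -sqrt(6)/4 - sqrt(2)/4.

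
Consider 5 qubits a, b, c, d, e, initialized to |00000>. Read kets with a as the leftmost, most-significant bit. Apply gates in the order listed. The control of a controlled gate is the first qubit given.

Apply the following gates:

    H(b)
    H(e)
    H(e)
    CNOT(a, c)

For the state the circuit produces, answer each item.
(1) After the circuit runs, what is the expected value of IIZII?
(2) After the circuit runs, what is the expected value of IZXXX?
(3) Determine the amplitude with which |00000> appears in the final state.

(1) The expectation value of IIZII is 1. Key observation: steps 2-3 multiply out to the identity, so the circuit reduces to the remaining gates.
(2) The observable IZXXX averages to 0.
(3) The amplitude on |00000> is sqrt(2)/2.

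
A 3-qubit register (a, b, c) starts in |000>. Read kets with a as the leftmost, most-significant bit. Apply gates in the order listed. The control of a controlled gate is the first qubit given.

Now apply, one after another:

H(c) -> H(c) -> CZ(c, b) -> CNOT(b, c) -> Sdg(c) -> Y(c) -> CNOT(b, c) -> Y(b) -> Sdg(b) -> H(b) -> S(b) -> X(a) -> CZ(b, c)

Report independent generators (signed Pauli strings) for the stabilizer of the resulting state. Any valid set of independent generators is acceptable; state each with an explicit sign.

One valid set of independent stabilizer generators is +IYI, -ZII, -IIZ (any independent generating set of the same group is equally correct). Key observation: gates 1-2 undo each other exactly, leaving only the rest of the circuit to track.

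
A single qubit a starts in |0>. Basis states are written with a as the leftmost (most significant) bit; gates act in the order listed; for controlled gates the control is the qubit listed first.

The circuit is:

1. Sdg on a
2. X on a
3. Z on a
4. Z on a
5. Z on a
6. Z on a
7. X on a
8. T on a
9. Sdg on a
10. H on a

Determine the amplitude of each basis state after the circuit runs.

The resulting statevector has amplitude sqrt(2)/2 on |0>, sqrt(2)/2 on |1>. Key observation: steps 2-7 multiply out to the identity, so the circuit reduces to the remaining gates.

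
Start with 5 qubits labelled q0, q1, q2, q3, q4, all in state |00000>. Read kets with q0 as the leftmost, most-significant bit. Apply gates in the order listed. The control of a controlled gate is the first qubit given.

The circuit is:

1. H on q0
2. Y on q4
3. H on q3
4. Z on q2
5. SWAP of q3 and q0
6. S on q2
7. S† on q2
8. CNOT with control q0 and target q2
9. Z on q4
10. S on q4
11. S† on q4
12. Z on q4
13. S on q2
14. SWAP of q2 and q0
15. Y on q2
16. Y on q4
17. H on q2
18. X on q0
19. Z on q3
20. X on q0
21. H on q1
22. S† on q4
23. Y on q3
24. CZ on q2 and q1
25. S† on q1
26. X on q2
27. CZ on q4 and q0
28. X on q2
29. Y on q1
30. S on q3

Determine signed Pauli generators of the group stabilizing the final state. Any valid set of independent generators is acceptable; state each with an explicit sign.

One valid set of independent stabilizer generators is -YIZII, -IYZII, +ZZXII, +IIIYI, +IIIIZ (any independent generating set of the same group is equally correct). Key observation: steps 9-12 multiply out to the identity, so the circuit reduces to the remaining gates.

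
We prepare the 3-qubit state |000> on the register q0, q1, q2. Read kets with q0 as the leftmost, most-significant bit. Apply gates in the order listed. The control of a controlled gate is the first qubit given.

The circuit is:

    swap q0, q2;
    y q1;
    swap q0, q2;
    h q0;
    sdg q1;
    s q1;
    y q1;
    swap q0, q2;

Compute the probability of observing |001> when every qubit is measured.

The probability of measuring |001> is 1/2.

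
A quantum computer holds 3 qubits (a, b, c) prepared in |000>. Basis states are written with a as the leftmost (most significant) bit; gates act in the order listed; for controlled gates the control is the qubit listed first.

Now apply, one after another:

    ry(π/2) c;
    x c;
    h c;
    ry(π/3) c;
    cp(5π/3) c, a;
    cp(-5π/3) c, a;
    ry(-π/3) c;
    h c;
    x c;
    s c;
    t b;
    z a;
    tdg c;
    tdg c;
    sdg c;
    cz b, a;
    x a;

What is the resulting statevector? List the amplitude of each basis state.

The resulting statevector has amplitude sqrt(2)/2 on |100>, -sqrt(2)*I/2 on |101>, and 0 on every other basis state. Key observation: steps 2-9 multiply out to the identity, so the circuit reduces to the remaining gates.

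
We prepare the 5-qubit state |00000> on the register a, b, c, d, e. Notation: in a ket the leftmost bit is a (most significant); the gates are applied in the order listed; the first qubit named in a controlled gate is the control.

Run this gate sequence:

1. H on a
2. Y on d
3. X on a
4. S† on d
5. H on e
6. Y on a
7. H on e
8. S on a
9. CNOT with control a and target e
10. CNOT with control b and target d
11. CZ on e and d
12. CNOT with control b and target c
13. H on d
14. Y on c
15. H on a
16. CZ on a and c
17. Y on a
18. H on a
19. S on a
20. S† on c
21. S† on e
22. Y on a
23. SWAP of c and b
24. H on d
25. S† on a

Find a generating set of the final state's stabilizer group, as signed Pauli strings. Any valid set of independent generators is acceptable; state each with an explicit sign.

The final state is stabilized by the group generated by -XIIIX, -ZIIIZ, -IZIII, +IIZII, -IIIZI; other independent generating sets are equally valid.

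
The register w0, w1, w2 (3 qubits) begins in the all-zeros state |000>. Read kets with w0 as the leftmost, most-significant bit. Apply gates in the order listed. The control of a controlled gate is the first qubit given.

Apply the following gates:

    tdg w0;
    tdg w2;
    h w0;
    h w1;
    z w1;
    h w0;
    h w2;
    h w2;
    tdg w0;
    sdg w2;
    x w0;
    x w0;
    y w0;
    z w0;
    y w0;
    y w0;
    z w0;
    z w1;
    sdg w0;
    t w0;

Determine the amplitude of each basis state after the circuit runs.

After the circuit, the state carries amplitude sqrt(2)*exp(I*pi/4)/2 on |100>, sqrt(2)*exp(I*pi/4)/2 on |110>, and 0 on every other basis state. Key observation: gates 14-17 undo each other exactly, leaving only the rest of the circuit to track.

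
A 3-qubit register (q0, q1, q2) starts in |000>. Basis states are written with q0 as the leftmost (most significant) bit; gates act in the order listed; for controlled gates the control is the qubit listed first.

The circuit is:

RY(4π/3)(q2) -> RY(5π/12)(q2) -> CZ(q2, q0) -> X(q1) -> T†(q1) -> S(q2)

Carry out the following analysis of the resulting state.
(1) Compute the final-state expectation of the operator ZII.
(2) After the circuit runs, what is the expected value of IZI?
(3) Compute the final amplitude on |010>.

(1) In the final state, ZII has expectation 1.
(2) The observable IZI averages to -1.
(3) The amplitude on |010> is sqrt(sqrt(2) + 2)*exp(3*I*pi/4)/2.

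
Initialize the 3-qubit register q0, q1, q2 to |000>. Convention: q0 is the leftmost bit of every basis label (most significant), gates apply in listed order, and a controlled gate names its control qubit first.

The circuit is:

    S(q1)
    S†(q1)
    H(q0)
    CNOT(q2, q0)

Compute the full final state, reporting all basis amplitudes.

After the circuit, the state carries amplitude sqrt(2)/2 on |000>, sqrt(2)/2 on |100>, and 0 on every other basis state. Key observation: the block from step 1 through step 2 cancels to the identity and can be dropped.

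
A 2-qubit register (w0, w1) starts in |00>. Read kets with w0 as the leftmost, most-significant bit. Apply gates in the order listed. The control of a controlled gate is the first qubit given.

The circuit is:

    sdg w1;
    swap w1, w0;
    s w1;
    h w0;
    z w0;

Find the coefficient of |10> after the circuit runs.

The amplitude on |10> is -sqrt(2)/2.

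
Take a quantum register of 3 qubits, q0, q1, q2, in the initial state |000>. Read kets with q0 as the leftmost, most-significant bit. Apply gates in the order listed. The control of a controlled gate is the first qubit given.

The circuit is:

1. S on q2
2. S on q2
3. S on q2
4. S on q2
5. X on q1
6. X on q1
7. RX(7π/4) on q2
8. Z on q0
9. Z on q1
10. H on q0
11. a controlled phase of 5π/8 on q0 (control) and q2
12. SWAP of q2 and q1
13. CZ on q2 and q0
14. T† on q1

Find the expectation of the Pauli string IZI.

The expectation value of IZI is sqrt(2)/2.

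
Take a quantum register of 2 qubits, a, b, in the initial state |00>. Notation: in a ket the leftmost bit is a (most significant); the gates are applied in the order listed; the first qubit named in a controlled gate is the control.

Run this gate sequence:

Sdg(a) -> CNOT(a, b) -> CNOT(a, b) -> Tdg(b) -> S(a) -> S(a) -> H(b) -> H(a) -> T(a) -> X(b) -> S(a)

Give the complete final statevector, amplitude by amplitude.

After the circuit, the state carries amplitude 1/2 on |00>, 1/2 on |01>, exp(3*I*pi/4)/2 on |10>, exp(3*I*pi/4)/2 on |11>.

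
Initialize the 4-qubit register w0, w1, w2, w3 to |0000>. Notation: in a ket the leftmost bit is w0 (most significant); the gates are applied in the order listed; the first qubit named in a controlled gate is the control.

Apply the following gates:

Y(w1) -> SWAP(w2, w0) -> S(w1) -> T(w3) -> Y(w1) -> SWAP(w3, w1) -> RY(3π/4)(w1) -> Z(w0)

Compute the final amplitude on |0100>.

The final state's coefficient on |0100> equals I*sqrt(sqrt(2) + 2)/2.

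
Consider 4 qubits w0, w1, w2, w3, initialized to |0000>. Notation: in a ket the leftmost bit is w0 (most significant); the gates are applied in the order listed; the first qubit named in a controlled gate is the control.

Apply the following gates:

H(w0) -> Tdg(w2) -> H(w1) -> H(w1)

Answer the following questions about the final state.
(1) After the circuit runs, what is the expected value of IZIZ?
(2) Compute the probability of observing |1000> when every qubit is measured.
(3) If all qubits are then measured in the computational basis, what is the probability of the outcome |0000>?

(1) The observable IZIZ averages to 1. Key observation: gates 3-4 undo each other exactly, leaving only the rest of the circuit to track.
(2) A full measurement returns |1000> with probability 1/2.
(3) Outcome |0000> occurs with probability 1/2.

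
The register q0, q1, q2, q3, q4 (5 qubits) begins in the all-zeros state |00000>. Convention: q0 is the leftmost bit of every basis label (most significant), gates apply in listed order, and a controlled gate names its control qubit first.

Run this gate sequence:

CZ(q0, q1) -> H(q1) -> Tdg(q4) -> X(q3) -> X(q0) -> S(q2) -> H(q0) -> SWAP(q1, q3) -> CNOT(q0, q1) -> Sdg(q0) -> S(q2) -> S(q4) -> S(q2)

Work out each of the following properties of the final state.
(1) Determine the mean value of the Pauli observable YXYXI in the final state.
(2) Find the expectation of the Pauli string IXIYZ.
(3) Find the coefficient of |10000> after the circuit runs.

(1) The observable YXYXI averages to 0.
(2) In the final state, IXIYZ has expectation 0.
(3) |10000> carries amplitude I/2 in the final state.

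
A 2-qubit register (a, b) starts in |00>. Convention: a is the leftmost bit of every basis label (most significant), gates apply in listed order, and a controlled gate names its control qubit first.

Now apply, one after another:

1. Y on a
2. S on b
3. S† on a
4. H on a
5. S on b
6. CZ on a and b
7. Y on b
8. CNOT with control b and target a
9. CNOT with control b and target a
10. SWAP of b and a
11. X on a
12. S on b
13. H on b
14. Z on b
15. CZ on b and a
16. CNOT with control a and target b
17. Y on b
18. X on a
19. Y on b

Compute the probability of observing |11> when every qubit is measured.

A full measurement returns |11> with probability 1/2. Key observation: gates 8-9 undo each other exactly, leaving only the rest of the circuit to track.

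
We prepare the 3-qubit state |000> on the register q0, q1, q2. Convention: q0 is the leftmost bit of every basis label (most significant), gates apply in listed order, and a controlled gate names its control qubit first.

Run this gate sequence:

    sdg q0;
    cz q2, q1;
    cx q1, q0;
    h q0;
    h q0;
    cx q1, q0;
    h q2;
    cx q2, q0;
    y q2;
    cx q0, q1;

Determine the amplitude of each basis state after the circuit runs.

After the circuit, the state carries amplitude sqrt(2)*I/2 on |001>, -sqrt(2)*I/2 on |110>, and 0 on every other basis state.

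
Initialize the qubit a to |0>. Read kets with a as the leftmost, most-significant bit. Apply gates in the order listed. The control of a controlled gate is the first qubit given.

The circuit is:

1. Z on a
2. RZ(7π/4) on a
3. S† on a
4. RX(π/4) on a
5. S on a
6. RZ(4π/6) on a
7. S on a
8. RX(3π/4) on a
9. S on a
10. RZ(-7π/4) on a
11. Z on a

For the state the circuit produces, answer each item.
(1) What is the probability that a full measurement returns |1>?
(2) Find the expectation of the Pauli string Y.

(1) Outcome |1> occurs with probability 7/8.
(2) In the final state, Y has expectation sqrt(2)*(-1 + sqrt(6))/8.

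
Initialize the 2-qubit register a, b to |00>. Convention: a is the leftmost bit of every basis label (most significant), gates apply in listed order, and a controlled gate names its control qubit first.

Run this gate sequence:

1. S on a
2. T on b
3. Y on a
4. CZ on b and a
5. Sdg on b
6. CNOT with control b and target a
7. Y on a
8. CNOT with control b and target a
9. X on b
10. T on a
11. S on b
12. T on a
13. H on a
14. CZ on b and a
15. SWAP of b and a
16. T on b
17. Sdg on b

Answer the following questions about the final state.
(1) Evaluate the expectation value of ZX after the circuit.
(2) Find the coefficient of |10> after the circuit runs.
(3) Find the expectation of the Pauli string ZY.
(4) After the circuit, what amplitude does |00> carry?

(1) The expectation value of ZX is sqrt(2)/2.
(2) The amplitude on |10> is sqrt(2)*I/2.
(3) The observable ZY averages to -sqrt(2)/2.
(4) The final state's coefficient on |00> equals 0.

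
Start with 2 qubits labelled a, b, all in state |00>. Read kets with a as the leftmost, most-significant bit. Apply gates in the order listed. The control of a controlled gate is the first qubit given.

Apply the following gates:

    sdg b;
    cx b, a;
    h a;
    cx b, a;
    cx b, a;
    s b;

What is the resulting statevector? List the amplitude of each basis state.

After the circuit, the state carries amplitude sqrt(2)/2 on |00>, 0 on |01>, sqrt(2)/2 on |10>, 0 on |11>.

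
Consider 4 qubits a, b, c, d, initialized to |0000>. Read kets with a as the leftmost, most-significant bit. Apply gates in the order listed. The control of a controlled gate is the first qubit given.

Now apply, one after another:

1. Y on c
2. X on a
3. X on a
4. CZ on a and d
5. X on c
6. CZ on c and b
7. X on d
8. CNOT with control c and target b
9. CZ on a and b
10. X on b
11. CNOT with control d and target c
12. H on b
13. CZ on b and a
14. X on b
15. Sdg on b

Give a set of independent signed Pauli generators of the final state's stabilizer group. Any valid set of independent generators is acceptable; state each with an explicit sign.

The stabilizer group can be generated by +IYII, +ZIII, -IIZI, -IIIZ, among other valid generating sets.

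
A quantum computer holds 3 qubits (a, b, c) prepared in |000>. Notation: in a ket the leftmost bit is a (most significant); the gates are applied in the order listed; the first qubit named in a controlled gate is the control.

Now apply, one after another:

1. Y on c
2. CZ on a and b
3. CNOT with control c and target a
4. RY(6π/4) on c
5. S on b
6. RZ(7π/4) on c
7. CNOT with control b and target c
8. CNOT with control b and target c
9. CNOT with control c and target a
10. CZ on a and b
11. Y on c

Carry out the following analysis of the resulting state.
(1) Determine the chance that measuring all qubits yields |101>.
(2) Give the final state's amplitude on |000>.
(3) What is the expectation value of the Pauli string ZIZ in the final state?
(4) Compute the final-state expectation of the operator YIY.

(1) A full measurement returns |101> with probability 1/2.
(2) The final state's coefficient on |000> equals -sqrt(2)*exp(7*I*pi/8)/2.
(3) The expectation value of ZIZ is 1.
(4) The observable YIY averages to sqrt(2)/2.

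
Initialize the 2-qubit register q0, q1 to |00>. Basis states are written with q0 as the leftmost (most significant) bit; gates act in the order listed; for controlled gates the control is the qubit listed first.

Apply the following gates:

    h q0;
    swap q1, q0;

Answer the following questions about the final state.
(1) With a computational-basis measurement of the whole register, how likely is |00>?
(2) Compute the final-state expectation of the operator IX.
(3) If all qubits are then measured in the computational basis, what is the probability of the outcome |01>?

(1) A full measurement returns |00> with probability 1/2.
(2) In the final state, IX has expectation 1.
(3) A full measurement returns |01> with probability 1/2.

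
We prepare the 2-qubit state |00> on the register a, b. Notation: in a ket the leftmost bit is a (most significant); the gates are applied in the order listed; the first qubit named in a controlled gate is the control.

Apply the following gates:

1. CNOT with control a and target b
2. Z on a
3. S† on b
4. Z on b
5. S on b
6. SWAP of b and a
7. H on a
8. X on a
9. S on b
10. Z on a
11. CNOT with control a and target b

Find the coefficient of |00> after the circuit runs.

The final state's coefficient on |00> equals sqrt(2)/2.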